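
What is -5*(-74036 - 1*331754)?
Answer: 2028950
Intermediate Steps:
-5*(-74036 - 1*331754) = -5*(-74036 - 331754) = -5*(-405790) = 2028950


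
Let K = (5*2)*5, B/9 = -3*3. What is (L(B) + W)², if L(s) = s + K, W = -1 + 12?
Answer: 400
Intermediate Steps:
B = -81 (B = 9*(-3*3) = 9*(-9) = -81)
K = 50 (K = 10*5 = 50)
W = 11
L(s) = 50 + s (L(s) = s + 50 = 50 + s)
(L(B) + W)² = ((50 - 81) + 11)² = (-31 + 11)² = (-20)² = 400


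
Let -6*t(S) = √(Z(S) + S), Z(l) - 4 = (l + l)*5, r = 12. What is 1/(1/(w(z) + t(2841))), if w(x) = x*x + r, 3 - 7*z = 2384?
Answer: 5669749/49 - √31255/6 ≈ 1.1568e+5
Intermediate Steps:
z = -2381/7 (z = 3/7 - ⅐*2384 = 3/7 - 2384/7 = -2381/7 ≈ -340.14)
w(x) = 12 + x² (w(x) = x*x + 12 = x² + 12 = 12 + x²)
Z(l) = 4 + 10*l (Z(l) = 4 + (l + l)*5 = 4 + (2*l)*5 = 4 + 10*l)
t(S) = -√(4 + 11*S)/6 (t(S) = -√((4 + 10*S) + S)/6 = -√(4 + 11*S)/6)
1/(1/(w(z) + t(2841))) = 1/(1/((12 + (-2381/7)²) - √(4 + 11*2841)/6)) = 1/(1/((12 + 5669161/49) - √(4 + 31251)/6)) = 1/(1/(5669749/49 - √31255/6)) = 5669749/49 - √31255/6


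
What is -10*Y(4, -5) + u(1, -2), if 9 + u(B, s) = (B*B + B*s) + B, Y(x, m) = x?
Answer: -49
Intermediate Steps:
u(B, s) = -9 + B + B² + B*s (u(B, s) = -9 + ((B*B + B*s) + B) = -9 + ((B² + B*s) + B) = -9 + (B + B² + B*s) = -9 + B + B² + B*s)
-10*Y(4, -5) + u(1, -2) = -10*4 + (-9 + 1 + 1² + 1*(-2)) = -40 + (-9 + 1 + 1 - 2) = -40 - 9 = -49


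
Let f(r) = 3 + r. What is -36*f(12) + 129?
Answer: -411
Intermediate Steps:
-36*f(12) + 129 = -36*(3 + 12) + 129 = -36*15 + 129 = -540 + 129 = -411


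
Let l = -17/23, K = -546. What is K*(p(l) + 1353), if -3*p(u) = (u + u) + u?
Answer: -17000256/23 ≈ -7.3914e+5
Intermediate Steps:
l = -17/23 (l = -17*1/23 = -17/23 ≈ -0.73913)
p(u) = -u (p(u) = -((u + u) + u)/3 = -(2*u + u)/3 = -u)
K*(p(l) + 1353) = -546*(-1*(-17/23) + 1353) = -546*(17/23 + 1353) = -546*31136/23 = -17000256/23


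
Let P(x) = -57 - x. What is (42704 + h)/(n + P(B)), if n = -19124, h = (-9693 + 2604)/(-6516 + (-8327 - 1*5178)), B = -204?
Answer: -854983873/379938517 ≈ -2.2503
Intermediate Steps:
h = 7089/20021 (h = -7089/(-6516 + (-8327 - 5178)) = -7089/(-6516 - 13505) = -7089/(-20021) = -7089*(-1/20021) = 7089/20021 ≈ 0.35408)
(42704 + h)/(n + P(B)) = (42704 + 7089/20021)/(-19124 + (-57 - 1*(-204))) = 854983873/(20021*(-19124 + (-57 + 204))) = 854983873/(20021*(-19124 + 147)) = (854983873/20021)/(-18977) = (854983873/20021)*(-1/18977) = -854983873/379938517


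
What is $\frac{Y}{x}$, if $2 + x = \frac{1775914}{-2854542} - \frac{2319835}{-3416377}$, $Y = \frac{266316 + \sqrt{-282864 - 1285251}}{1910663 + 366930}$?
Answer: $- \frac{649291166822323386}{10789817019072313967} - \frac{14628287451501 i \sqrt{174235}}{21579634038144627934} \approx -0.060176 - 0.00028295 i$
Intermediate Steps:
$Y = \frac{266316}{2277593} + \frac{3 i \sqrt{174235}}{2277593}$ ($Y = \frac{266316 + \sqrt{-1568115}}{2277593} = \left(266316 + 3 i \sqrt{174235}\right) \frac{1}{2277593} = \frac{266316}{2277593} + \frac{3 i \sqrt{174235}}{2277593} \approx 0.11693 + 0.00054981 i$)
$x = - \frac{9474754285838}{4876095817167}$ ($x = -2 + \left(\frac{1775914}{-2854542} - \frac{2319835}{-3416377}\right) = -2 + \left(1775914 \left(- \frac{1}{2854542}\right) - - \frac{2319835}{3416377}\right) = -2 + \left(- \frac{887957}{1427271} + \frac{2319835}{3416377}\right) = -2 + \frac{277437348496}{4876095817167} = - \frac{9474754285838}{4876095817167} \approx -1.9431$)
$\frac{Y}{x} = \frac{\frac{266316}{2277593} + \frac{3 i \sqrt{174235}}{2277593}}{- \frac{9474754285838}{4876095817167}} = \left(\frac{266316}{2277593} + \frac{3 i \sqrt{174235}}{2277593}\right) \left(- \frac{4876095817167}{9474754285838}\right) = - \frac{649291166822323386}{10789817019072313967} - \frac{14628287451501 i \sqrt{174235}}{21579634038144627934}$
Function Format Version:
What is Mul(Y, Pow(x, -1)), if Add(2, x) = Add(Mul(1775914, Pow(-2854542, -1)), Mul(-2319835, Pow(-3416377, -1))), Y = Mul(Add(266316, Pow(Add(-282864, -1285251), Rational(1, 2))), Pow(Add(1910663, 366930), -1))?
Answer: Add(Rational(-649291166822323386, 10789817019072313967), Mul(Rational(-14628287451501, 21579634038144627934), I, Pow(174235, Rational(1, 2)))) ≈ Add(-0.060176, Mul(-0.00028295, I))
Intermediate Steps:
Y = Add(Rational(266316, 2277593), Mul(Rational(3, 2277593), I, Pow(174235, Rational(1, 2)))) (Y = Mul(Add(266316, Pow(-1568115, Rational(1, 2))), Pow(2277593, -1)) = Mul(Add(266316, Mul(3, I, Pow(174235, Rational(1, 2)))), Rational(1, 2277593)) = Add(Rational(266316, 2277593), Mul(Rational(3, 2277593), I, Pow(174235, Rational(1, 2)))) ≈ Add(0.11693, Mul(0.00054981, I)))
x = Rational(-9474754285838, 4876095817167) (x = Add(-2, Add(Mul(1775914, Pow(-2854542, -1)), Mul(-2319835, Pow(-3416377, -1)))) = Add(-2, Add(Mul(1775914, Rational(-1, 2854542)), Mul(-2319835, Rational(-1, 3416377)))) = Add(-2, Add(Rational(-887957, 1427271), Rational(2319835, 3416377))) = Add(-2, Rational(277437348496, 4876095817167)) = Rational(-9474754285838, 4876095817167) ≈ -1.9431)
Mul(Y, Pow(x, -1)) = Mul(Add(Rational(266316, 2277593), Mul(Rational(3, 2277593), I, Pow(174235, Rational(1, 2)))), Pow(Rational(-9474754285838, 4876095817167), -1)) = Mul(Add(Rational(266316, 2277593), Mul(Rational(3, 2277593), I, Pow(174235, Rational(1, 2)))), Rational(-4876095817167, 9474754285838)) = Add(Rational(-649291166822323386, 10789817019072313967), Mul(Rational(-14628287451501, 21579634038144627934), I, Pow(174235, Rational(1, 2))))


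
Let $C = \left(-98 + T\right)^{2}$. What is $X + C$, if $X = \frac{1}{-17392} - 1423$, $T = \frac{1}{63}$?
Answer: $\frac{564510262495}{69028848} \approx 8177.9$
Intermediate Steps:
$T = \frac{1}{63} \approx 0.015873$
$X = - \frac{24748817}{17392}$ ($X = - \frac{1}{17392} - 1423 = - \frac{24748817}{17392} \approx -1423.0$)
$C = \frac{38105929}{3969}$ ($C = \left(-98 + \frac{1}{63}\right)^{2} = \left(- \frac{6173}{63}\right)^{2} = \frac{38105929}{3969} \approx 9600.9$)
$X + C = - \frac{24748817}{17392} + \frac{38105929}{3969} = \frac{564510262495}{69028848}$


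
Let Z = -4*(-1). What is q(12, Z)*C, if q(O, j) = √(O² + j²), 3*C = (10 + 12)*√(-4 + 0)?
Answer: 176*I*√10/3 ≈ 185.52*I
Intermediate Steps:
C = 44*I/3 (C = ((10 + 12)*√(-4 + 0))/3 = (22*√(-4))/3 = (22*(2*I))/3 = (44*I)/3 = 44*I/3 ≈ 14.667*I)
Z = 4
q(12, Z)*C = √(12² + 4²)*(44*I/3) = √(144 + 16)*(44*I/3) = √160*(44*I/3) = (4*√10)*(44*I/3) = 176*I*√10/3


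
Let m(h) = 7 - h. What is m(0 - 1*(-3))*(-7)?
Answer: -28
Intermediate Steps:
m(0 - 1*(-3))*(-7) = (7 - (0 - 1*(-3)))*(-7) = (7 - (0 + 3))*(-7) = (7 - 1*3)*(-7) = (7 - 3)*(-7) = 4*(-7) = -28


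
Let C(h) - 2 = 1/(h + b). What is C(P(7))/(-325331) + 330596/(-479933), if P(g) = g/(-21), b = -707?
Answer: -228229771475525/331322889750406 ≈ -0.68884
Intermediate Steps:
P(g) = -g/21 (P(g) = g*(-1/21) = -g/21)
C(h) = 2 + 1/(-707 + h) (C(h) = 2 + 1/(h - 707) = 2 + 1/(-707 + h))
C(P(7))/(-325331) + 330596/(-479933) = ((-1413 + 2*(-1/21*7))/(-707 - 1/21*7))/(-325331) + 330596/(-479933) = ((-1413 + 2*(-⅓))/(-707 - ⅓))*(-1/325331) + 330596*(-1/479933) = ((-1413 - ⅔)/(-2122/3))*(-1/325331) - 330596/479933 = -3/2122*(-4241/3)*(-1/325331) - 330596/479933 = (4241/2122)*(-1/325331) - 330596/479933 = -4241/690352382 - 330596/479933 = -228229771475525/331322889750406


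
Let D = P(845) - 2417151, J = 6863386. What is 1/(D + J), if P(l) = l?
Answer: 1/4447080 ≈ 2.2487e-7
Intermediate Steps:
D = -2416306 (D = 845 - 2417151 = -2416306)
1/(D + J) = 1/(-2416306 + 6863386) = 1/4447080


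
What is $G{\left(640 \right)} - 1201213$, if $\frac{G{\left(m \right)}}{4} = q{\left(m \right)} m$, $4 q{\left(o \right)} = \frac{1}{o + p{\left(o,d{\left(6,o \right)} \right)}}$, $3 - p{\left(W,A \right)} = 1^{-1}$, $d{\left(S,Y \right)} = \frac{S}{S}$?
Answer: $- \frac{385589053}{321} \approx -1.2012 \cdot 10^{6}$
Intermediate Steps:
$d{\left(S,Y \right)} = 1$
$p{\left(W,A \right)} = 2$ ($p{\left(W,A \right)} = 3 - 1^{-1} = 3 - 1 = 2$)
$q{\left(o \right)} = \frac{1}{4 \left(2 + o\right)}$ ($q{\left(o \right)} = \frac{1}{4 \left(o + 2\right)} = \frac{1}{4 \left(2 + o\right)}$)
$G{\left(m \right)} = \frac{m}{2 + m}$ ($G{\left(m \right)} = 4 \frac{1}{4 \left(2 + m\right)} m = 4 \frac{m}{4 \left(2 + m\right)} = \frac{m}{2 + m}$)
$G{\left(640 \right)} - 1201213 = \frac{640}{2 + 640} - 1201213 = \frac{640}{642} - 1201213 = 640 \cdot \frac{1}{642} - 1201213 = \frac{320}{321} - 1201213 = - \frac{385589053}{321}$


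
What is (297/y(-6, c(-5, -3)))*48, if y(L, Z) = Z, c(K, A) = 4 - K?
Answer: 1584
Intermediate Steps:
(297/y(-6, c(-5, -3)))*48 = (297/(4 - 1*(-5)))*48 = (297/(4 + 5))*48 = (297/9)*48 = (297*(1/9))*48 = 33*48 = 1584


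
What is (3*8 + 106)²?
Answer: 16900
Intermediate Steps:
(3*8 + 106)² = (24 + 106)² = 130² = 16900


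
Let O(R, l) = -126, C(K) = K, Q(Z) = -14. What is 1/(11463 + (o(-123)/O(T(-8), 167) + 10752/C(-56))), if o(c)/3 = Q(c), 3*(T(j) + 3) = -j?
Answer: 3/33814 ≈ 8.8721e-5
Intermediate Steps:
T(j) = -3 - j/3 (T(j) = -3 + (-j)/3 = -3 - j/3)
o(c) = -42 (o(c) = 3*(-14) = -42)
1/(11463 + (o(-123)/O(T(-8), 167) + 10752/C(-56))) = 1/(11463 + (-42/(-126) + 10752/(-56))) = 1/(11463 + (-42*(-1/126) + 10752*(-1/56))) = 1/(11463 + (1/3 - 192)) = 1/(11463 - 575/3) = 1/(33814/3) = 3/33814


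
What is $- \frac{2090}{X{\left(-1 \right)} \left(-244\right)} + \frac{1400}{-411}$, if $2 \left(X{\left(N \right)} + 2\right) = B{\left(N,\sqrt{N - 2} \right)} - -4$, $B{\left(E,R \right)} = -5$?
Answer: $- \frac{171299}{25071} \approx -6.8326$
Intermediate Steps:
$X{\left(N \right)} = - \frac{5}{2}$ ($X{\left(N \right)} = -2 + \frac{-5 - -4}{2} = -2 + \frac{-5 + 4}{2} = -2 + \frac{1}{2} \left(-1\right) = -2 - \frac{1}{2} = - \frac{5}{2}$)
$- \frac{2090}{X{\left(-1 \right)} \left(-244\right)} + \frac{1400}{-411} = - \frac{2090}{\left(- \frac{5}{2}\right) \left(-244\right)} + \frac{1400}{-411} = - \frac{2090}{610} + 1400 \left(- \frac{1}{411}\right) = \left(-2090\right) \frac{1}{610} - \frac{1400}{411} = - \frac{209}{61} - \frac{1400}{411} = - \frac{171299}{25071}$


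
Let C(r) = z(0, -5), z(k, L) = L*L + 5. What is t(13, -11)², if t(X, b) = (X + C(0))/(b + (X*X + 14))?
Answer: 1/16 ≈ 0.062500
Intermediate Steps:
z(k, L) = 5 + L² (z(k, L) = L² + 5 = 5 + L²)
C(r) = 30 (C(r) = 5 + (-5)² = 5 + 25 = 30)
t(X, b) = (30 + X)/(14 + b + X²) (t(X, b) = (X + 30)/(b + (X*X + 14)) = (30 + X)/(b + (X² + 14)) = (30 + X)/(b + (14 + X²)) = (30 + X)/(14 + b + X²))
t(13, -11)² = ((30 + 13)/(14 - 11 + 13²))² = (43/(14 - 11 + 169))² = (43/172)² = ((1/172)*43)² = (¼)² = 1/16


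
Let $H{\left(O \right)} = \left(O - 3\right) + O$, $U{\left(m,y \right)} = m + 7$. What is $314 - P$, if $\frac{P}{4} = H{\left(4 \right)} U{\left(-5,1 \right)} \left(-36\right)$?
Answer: $1754$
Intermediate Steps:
$U{\left(m,y \right)} = 7 + m$
$H{\left(O \right)} = -3 + 2 O$ ($H{\left(O \right)} = \left(-3 + O\right) + O = -3 + 2 O$)
$P = -1440$ ($P = 4 \left(-3 + 2 \cdot 4\right) \left(7 - 5\right) \left(-36\right) = 4 \left(-3 + 8\right) 2 \left(-36\right) = 4 \cdot 5 \cdot 2 \left(-36\right) = 4 \cdot 10 \left(-36\right) = 4 \left(-360\right) = -1440$)
$314 - P = 314 - -1440 = 314 + 1440 = 1754$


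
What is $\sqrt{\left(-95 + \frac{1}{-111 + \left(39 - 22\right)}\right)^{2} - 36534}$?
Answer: $\frac{i \sqrt{243051663}}{94} \approx 165.85 i$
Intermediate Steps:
$\sqrt{\left(-95 + \frac{1}{-111 + \left(39 - 22\right)}\right)^{2} - 36534} = \sqrt{\left(-95 + \frac{1}{-111 + 17}\right)^{2} - 36534} = \sqrt{\left(-95 + \frac{1}{-94}\right)^{2} - 36534} = \sqrt{\left(-95 - \frac{1}{94}\right)^{2} - 36534} = \sqrt{\left(- \frac{8931}{94}\right)^{2} - 36534} = \sqrt{\frac{79762761}{8836} - 36534} = \sqrt{- \frac{243051663}{8836}} = \frac{i \sqrt{243051663}}{94}$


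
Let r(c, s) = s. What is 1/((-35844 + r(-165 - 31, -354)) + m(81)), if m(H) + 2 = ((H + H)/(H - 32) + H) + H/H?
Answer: -49/1769620 ≈ -2.7690e-5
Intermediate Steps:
m(H) = -1 + H + 2*H/(-32 + H) (m(H) = -2 + (((H + H)/(H - 32) + H) + H/H) = -2 + (((2*H)/(-32 + H) + H) + 1) = -2 + ((2*H/(-32 + H) + H) + 1) = -2 + ((H + 2*H/(-32 + H)) + 1) = -2 + (1 + H + 2*H/(-32 + H)) = -1 + H + 2*H/(-32 + H))
1/((-35844 + r(-165 - 31, -354)) + m(81)) = 1/((-35844 - 354) + (32 + 81**2 - 31*81)/(-32 + 81)) = 1/(-36198 + (32 + 6561 - 2511)/49) = 1/(-36198 + (1/49)*4082) = 1/(-36198 + 4082/49) = 1/(-1769620/49) = -49/1769620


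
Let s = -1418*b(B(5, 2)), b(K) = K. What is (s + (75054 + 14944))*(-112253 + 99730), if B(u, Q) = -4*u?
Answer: -1482197234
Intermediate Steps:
s = 28360 (s = -(-5672)*5 = -1418*(-20) = 28360)
(s + (75054 + 14944))*(-112253 + 99730) = (28360 + (75054 + 14944))*(-112253 + 99730) = (28360 + 89998)*(-12523) = 118358*(-12523) = -1482197234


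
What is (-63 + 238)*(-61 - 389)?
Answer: -78750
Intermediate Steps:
(-63 + 238)*(-61 - 389) = 175*(-450) = -78750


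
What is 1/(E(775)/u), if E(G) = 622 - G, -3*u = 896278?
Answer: 896278/459 ≈ 1952.7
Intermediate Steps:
u = -896278/3 (u = -1/3*896278 = -896278/3 ≈ -2.9876e+5)
1/(E(775)/u) = 1/((622 - 1*775)/(-896278/3)) = 1/((622 - 775)*(-3/896278)) = 1/(-153*(-3/896278)) = 1/(459/896278) = 896278/459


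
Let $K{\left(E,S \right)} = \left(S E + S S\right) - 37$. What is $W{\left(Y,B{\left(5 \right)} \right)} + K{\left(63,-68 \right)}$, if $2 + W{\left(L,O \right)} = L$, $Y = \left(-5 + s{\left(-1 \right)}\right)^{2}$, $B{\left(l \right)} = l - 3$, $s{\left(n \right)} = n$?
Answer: $337$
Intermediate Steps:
$B{\left(l \right)} = -3 + l$
$K{\left(E,S \right)} = -37 + S^{2} + E S$ ($K{\left(E,S \right)} = \left(E S + S^{2}\right) - 37 = \left(S^{2} + E S\right) - 37 = -37 + S^{2} + E S$)
$Y = 36$ ($Y = \left(-5 - 1\right)^{2} = \left(-6\right)^{2} = 36$)
$W{\left(L,O \right)} = -2 + L$
$W{\left(Y,B{\left(5 \right)} \right)} + K{\left(63,-68 \right)} = \left(-2 + 36\right) + \left(-37 + \left(-68\right)^{2} + 63 \left(-68\right)\right) = 34 - -303 = 34 + 303 = 337$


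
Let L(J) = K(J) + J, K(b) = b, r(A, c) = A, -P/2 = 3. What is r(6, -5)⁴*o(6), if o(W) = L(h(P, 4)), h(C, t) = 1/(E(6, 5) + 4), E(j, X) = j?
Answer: 1296/5 ≈ 259.20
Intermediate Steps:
P = -6 (P = -2*3 = -6)
h(C, t) = ⅒ (h(C, t) = 1/(6 + 4) = 1/10 = ⅒)
L(J) = 2*J (L(J) = J + J = 2*J)
o(W) = ⅕ (o(W) = 2*(⅒) = ⅕)
r(6, -5)⁴*o(6) = 6⁴*(⅕) = 1296*(⅕) = 1296/5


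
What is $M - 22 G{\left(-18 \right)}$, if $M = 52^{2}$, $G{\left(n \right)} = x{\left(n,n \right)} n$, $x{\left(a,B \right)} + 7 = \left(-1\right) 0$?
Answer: $-68$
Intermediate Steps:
$x{\left(a,B \right)} = -7$ ($x{\left(a,B \right)} = -7 - 0 = -7 + 0 = -7$)
$G{\left(n \right)} = - 7 n$
$M = 2704$
$M - 22 G{\left(-18 \right)} = 2704 - 22 \left(\left(-7\right) \left(-18\right)\right) = 2704 - 2772 = -68$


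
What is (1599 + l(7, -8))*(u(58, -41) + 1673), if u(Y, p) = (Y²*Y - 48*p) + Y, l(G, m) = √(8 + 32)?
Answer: 317898789 + 397622*√10 ≈ 3.1916e+8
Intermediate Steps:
l(G, m) = 2*√10 (l(G, m) = √40 = 2*√10)
u(Y, p) = Y + Y³ - 48*p (u(Y, p) = (Y³ - 48*p) + Y = Y + Y³ - 48*p)
(1599 + l(7, -8))*(u(58, -41) + 1673) = (1599 + 2*√10)*((58 + 58³ - 48*(-41)) + 1673) = (1599 + 2*√10)*((58 + 195112 + 1968) + 1673) = (1599 + 2*√10)*(197138 + 1673) = (1599 + 2*√10)*198811 = 317898789 + 397622*√10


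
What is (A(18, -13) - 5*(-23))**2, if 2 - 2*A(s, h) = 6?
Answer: 12769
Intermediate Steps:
A(s, h) = -2 (A(s, h) = 1 - 1/2*6 = 1 - 3 = -2)
(A(18, -13) - 5*(-23))**2 = (-2 - 5*(-23))**2 = (-2 + 115)**2 = 113**2 = 12769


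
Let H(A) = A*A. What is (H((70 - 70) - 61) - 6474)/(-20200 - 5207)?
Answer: 2753/25407 ≈ 0.10836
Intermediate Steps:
H(A) = A²
(H((70 - 70) - 61) - 6474)/(-20200 - 5207) = (((70 - 70) - 61)² - 6474)/(-20200 - 5207) = ((0 - 61)² - 6474)/(-25407) = ((-61)² - 6474)*(-1/25407) = (3721 - 6474)*(-1/25407) = -2753*(-1/25407) = 2753/25407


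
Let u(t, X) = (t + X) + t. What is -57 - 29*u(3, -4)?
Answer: -115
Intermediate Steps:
u(t, X) = X + 2*t (u(t, X) = (X + t) + t = X + 2*t)
-57 - 29*u(3, -4) = -57 - 29*(-4 + 2*3) = -57 - 29*(-4 + 6) = -57 - 29*2 = -57 - 58 = -115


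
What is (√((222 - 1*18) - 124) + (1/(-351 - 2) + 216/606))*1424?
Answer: 17952368/35653 + 5696*√5 ≈ 13240.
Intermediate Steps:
(√((222 - 1*18) - 124) + (1/(-351 - 2) + 216/606))*1424 = (√((222 - 18) - 124) + (1/(-353) + 216*(1/606)))*1424 = (√(204 - 124) + (-1/353 + 36/101))*1424 = (√80 + 12607/35653)*1424 = (4*√5 + 12607/35653)*1424 = (12607/35653 + 4*√5)*1424 = 17952368/35653 + 5696*√5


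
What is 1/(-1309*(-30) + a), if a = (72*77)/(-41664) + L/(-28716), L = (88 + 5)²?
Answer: 593464/23305073565 ≈ 2.5465e-5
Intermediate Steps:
L = 8649 (L = 93² = 8649)
a = -257715/593464 (a = (72*77)/(-41664) + 8649/(-28716) = 5544*(-1/41664) + 8649*(-1/28716) = -33/248 - 2883/9572 = -257715/593464 ≈ -0.43426)
1/(-1309*(-30) + a) = 1/(-1309*(-30) - 257715/593464) = 1/(39270 - 257715/593464) = 1/(23305073565/593464) = 593464/23305073565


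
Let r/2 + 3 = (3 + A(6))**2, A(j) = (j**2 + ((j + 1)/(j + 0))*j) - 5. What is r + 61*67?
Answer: 7443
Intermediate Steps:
A(j) = -4 + j + j**2 (A(j) = (j**2 + ((1 + j)/j)*j) - 5 = (j**2 + (1 + j)) - 5 = (1 + j + j**2) - 5 = -4 + j + j**2)
r = 3356 (r = -6 + 2*(3 + (-4 + 6 + 6**2))**2 = -6 + 2*(3 + (-4 + 6 + 36))**2 = -6 + 2*(3 + 38)**2 = -6 + 2*41**2 = -6 + 2*1681 = -6 + 3362 = 3356)
r + 61*67 = 3356 + 61*67 = 3356 + 4087 = 7443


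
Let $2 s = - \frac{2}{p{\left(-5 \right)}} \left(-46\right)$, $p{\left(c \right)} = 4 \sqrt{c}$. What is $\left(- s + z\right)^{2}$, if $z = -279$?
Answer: $\frac{1556291}{20} - \frac{6417 i \sqrt{5}}{5} \approx 77815.0 - 2869.8 i$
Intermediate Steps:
$s = - \frac{23 i \sqrt{5}}{10}$ ($s = \frac{- \frac{2}{4 \sqrt{-5}} \left(-46\right)}{2} = \frac{- \frac{2}{4 i \sqrt{5}} \left(-46\right)}{2} = \frac{- 2 \left(- \frac{i \sqrt{5}}{20}\right) \left(-46\right)}{2} = \frac{\frac{i \sqrt{5}}{10} \left(-46\right)}{2} = \frac{\left(- \frac{23}{5}\right) i \sqrt{5}}{2} = - \frac{23 i \sqrt{5}}{10} \approx - 5.143 i$)
$\left(- s + z\right)^{2} = \left(- \frac{\left(-23\right) i \sqrt{5}}{10} - 279\right)^{2} = \left(\frac{23 i \sqrt{5}}{10} - 279\right)^{2} = \left(-279 + \frac{23 i \sqrt{5}}{10}\right)^{2}$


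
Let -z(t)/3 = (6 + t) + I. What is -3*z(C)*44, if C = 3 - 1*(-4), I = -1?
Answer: 4752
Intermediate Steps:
C = 7 (C = 3 + 4 = 7)
z(t) = -15 - 3*t (z(t) = -3*((6 + t) - 1) = -3*(5 + t) = -15 - 3*t)
-3*z(C)*44 = -3*(-15 - 3*7)*44 = -3*(-15 - 21)*44 = -3*(-36)*44 = 108*44 = 4752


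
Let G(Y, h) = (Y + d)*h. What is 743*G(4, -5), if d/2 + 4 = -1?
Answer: 22290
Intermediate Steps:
d = -10 (d = -8 + 2*(-1) = -8 - 2 = -10)
G(Y, h) = h*(-10 + Y) (G(Y, h) = (Y - 10)*h = (-10 + Y)*h = h*(-10 + Y))
743*G(4, -5) = 743*(-5*(-10 + 4)) = 743*(-5*(-6)) = 743*30 = 22290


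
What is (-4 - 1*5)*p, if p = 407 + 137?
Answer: -4896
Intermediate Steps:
p = 544
(-4 - 1*5)*p = (-4 - 1*5)*544 = (-4 - 5)*544 = -9*544 = -4896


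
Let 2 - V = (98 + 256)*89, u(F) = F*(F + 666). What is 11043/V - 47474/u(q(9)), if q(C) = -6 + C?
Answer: -1517784197/63228528 ≈ -24.005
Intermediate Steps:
u(F) = F*(666 + F)
V = -31504 (V = 2 - (98 + 256)*89 = 2 - 354*89 = 2 - 1*31506 = 2 - 31506 = -31504)
11043/V - 47474/u(q(9)) = 11043/(-31504) - 47474*1/((-6 + 9)*(666 + (-6 + 9))) = 11043*(-1/31504) - 47474*1/(3*(666 + 3)) = -11043/31504 - 47474/(3*669) = -11043/31504 - 47474/2007 = -1517784197/63228528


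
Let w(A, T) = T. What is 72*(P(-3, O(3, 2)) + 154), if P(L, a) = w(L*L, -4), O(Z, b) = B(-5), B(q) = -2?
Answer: 10800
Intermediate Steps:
O(Z, b) = -2
P(L, a) = -4
72*(P(-3, O(3, 2)) + 154) = 72*(-4 + 154) = 72*150 = 10800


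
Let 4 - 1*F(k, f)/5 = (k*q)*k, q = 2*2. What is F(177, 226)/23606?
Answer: -28480/1073 ≈ -26.542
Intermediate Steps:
q = 4
F(k, f) = 20 - 20*k**2 (F(k, f) = 20 - 5*k*4*k = 20 - 5*4*k*k = 20 - 20*k**2)
F(177, 226)/23606 = (20 - 20*177**2)/23606 = (20 - 20*31329)*(1/23606) = (20 - 626580)*(1/23606) = -626560*1/23606 = -28480/1073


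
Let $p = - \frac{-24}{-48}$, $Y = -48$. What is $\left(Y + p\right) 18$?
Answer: $-873$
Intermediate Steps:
$p = - \frac{1}{2}$ ($p = - \frac{\left(-24\right) \left(-1\right)}{48} = \left(-1\right) \frac{1}{2} = - \frac{1}{2} \approx -0.5$)
$\left(Y + p\right) 18 = \left(-48 - \frac{1}{2}\right) 18 = \left(- \frac{97}{2}\right) 18 = -873$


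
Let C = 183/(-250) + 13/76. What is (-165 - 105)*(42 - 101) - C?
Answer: 151340329/9500 ≈ 15931.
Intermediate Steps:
C = -5329/9500 (C = 183*(-1/250) + 13*(1/76) = -183/250 + 13/76 = -5329/9500 ≈ -0.56095)
(-165 - 105)*(42 - 101) - C = (-165 - 105)*(42 - 101) - 1*(-5329/9500) = -270*(-59) + 5329/9500 = 15930 + 5329/9500 = 151340329/9500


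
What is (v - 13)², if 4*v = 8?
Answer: 121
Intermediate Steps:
v = 2 (v = (¼)*8 = 2)
(v - 13)² = (2 - 13)² = (-11)² = 121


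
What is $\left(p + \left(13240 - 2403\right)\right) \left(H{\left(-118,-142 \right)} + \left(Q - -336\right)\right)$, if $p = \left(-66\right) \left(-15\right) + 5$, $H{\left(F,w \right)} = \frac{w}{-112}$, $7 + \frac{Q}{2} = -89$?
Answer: $\frac{12031665}{7} \approx 1.7188 \cdot 10^{6}$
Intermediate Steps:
$Q = -192$ ($Q = -14 + 2 \left(-89\right) = -14 - 178 = -192$)
$H{\left(F,w \right)} = - \frac{w}{112}$ ($H{\left(F,w \right)} = w \left(- \frac{1}{112}\right) = - \frac{w}{112}$)
$p = 995$ ($p = 990 + 5 = 995$)
$\left(p + \left(13240 - 2403\right)\right) \left(H{\left(-118,-142 \right)} + \left(Q - -336\right)\right) = \left(995 + \left(13240 - 2403\right)\right) \left(\left(- \frac{1}{112}\right) \left(-142\right) - -144\right) = \left(995 + 10837\right) \left(\frac{71}{56} + \left(-192 + 336\right)\right) = 11832 \left(\frac{71}{56} + 144\right) = 11832 \cdot \frac{8135}{56} = \frac{12031665}{7}$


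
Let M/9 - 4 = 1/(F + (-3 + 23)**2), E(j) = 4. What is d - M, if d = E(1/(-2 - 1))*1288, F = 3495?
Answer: 19926811/3895 ≈ 5116.0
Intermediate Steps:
d = 5152 (d = 4*1288 = 5152)
M = 140229/3895 (M = 36 + 9/(3495 + (-3 + 23)**2) = 36 + 9/(3495 + 20**2) = 36 + 9/(3495 + 400) = 36 + 9/3895 = 140229/3895 ≈ 36.002)
d - M = 5152 - 1*140229/3895 = 5152 - 140229/3895 = 19926811/3895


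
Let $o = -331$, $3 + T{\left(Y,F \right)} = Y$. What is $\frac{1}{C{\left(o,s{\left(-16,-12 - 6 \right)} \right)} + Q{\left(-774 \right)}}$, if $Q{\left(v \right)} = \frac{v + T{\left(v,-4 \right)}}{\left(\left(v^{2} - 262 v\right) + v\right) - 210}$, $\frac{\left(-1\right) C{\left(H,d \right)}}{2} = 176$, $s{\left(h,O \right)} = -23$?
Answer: $- \frac{5680}{1999371} \approx -0.0028409$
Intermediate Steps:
$T{\left(Y,F \right)} = -3 + Y$
$C{\left(H,d \right)} = -352$ ($C{\left(H,d \right)} = \left(-2\right) 176 = -352$)
$Q{\left(v \right)} = \frac{-3 + 2 v}{-210 + v^{2} - 261 v}$ ($Q{\left(v \right)} = \frac{v + \left(-3 + v\right)}{\left(\left(v^{2} - 262 v\right) + v\right) - 210} = \frac{-3 + 2 v}{\left(v^{2} - 261 v\right) - 210} = \frac{-3 + 2 v}{-210 + v^{2} - 261 v}$)
$\frac{1}{C{\left(o,s{\left(-16,-12 - 6 \right)} \right)} + Q{\left(-774 \right)}} = \frac{1}{-352 + \frac{3 - -1548}{210 - \left(-774\right)^{2} + 261 \left(-774\right)}} = \frac{1}{-352 + \frac{3 + 1548}{210 - 599076 - 202014}} = \frac{1}{-352 + \frac{1}{210 - 599076 - 202014} \cdot 1551} = \frac{1}{-352 + \frac{1}{-800880} \cdot 1551} = \frac{1}{-352 - \frac{11}{5680}} = \frac{1}{- \frac{1999371}{5680}} = - \frac{5680}{1999371}$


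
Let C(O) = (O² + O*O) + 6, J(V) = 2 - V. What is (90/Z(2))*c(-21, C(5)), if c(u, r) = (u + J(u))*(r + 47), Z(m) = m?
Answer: 9270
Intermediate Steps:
C(O) = 6 + 2*O² (C(O) = (O² + O²) + 6 = 2*O² + 6 = 6 + 2*O²)
c(u, r) = 94 + 2*r (c(u, r) = (u + (2 - u))*(r + 47) = 2*(47 + r) = 94 + 2*r)
(90/Z(2))*c(-21, C(5)) = (90/2)*(94 + 2*(6 + 2*5²)) = (90*(½))*(94 + 2*(6 + 2*25)) = 45*(94 + 2*(6 + 50)) = 45*(94 + 2*56) = 45*(94 + 112) = 45*206 = 9270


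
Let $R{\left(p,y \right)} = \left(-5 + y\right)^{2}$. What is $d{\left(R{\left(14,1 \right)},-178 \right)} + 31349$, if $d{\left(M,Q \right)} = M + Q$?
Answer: $31187$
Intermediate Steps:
$d{\left(R{\left(14,1 \right)},-178 \right)} + 31349 = \left(\left(-5 + 1\right)^{2} - 178\right) + 31349 = \left(\left(-4\right)^{2} - 178\right) + 31349 = \left(16 - 178\right) + 31349 = -162 + 31349 = 31187$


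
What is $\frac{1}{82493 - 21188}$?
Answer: $\frac{1}{61305} \approx 1.6312 \cdot 10^{-5}$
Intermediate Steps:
$\frac{1}{82493 - 21188} = \frac{1}{61305}$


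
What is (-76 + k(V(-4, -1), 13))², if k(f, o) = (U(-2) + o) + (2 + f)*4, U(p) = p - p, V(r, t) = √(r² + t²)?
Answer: 3297 - 440*√17 ≈ 1482.8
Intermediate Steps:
U(p) = 0
k(f, o) = 8 + o + 4*f (k(f, o) = (0 + o) + (2 + f)*4 = o + (8 + 4*f) = 8 + o + 4*f)
(-76 + k(V(-4, -1), 13))² = (-76 + (8 + 13 + 4*√((-4)² + (-1)²)))² = (-76 + (8 + 13 + 4*√(16 + 1)))² = (-76 + (8 + 13 + 4*√17))² = (-76 + (21 + 4*√17))² = (-55 + 4*√17)²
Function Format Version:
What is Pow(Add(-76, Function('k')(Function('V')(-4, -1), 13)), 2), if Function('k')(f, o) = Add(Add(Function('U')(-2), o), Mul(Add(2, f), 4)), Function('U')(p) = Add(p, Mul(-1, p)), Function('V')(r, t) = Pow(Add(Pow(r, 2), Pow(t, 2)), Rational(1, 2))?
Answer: Add(3297, Mul(-440, Pow(17, Rational(1, 2)))) ≈ 1482.8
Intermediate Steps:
Function('U')(p) = 0
Function('k')(f, o) = Add(8, o, Mul(4, f)) (Function('k')(f, o) = Add(Add(0, o), Mul(Add(2, f), 4)) = Add(o, Add(8, Mul(4, f))) = Add(8, o, Mul(4, f)))
Pow(Add(-76, Function('k')(Function('V')(-4, -1), 13)), 2) = Pow(Add(-76, Add(8, 13, Mul(4, Pow(Add(Pow(-4, 2), Pow(-1, 2)), Rational(1, 2))))), 2) = Pow(Add(-76, Add(8, 13, Mul(4, Pow(Add(16, 1), Rational(1, 2))))), 2) = Pow(Add(-76, Add(8, 13, Mul(4, Pow(17, Rational(1, 2))))), 2) = Pow(Add(-76, Add(21, Mul(4, Pow(17, Rational(1, 2))))), 2) = Pow(Add(-55, Mul(4, Pow(17, Rational(1, 2)))), 2)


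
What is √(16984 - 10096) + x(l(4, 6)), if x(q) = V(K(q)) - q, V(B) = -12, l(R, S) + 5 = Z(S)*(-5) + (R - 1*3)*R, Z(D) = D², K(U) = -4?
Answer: 169 + 2*√1722 ≈ 251.99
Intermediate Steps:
l(R, S) = -5 - 5*S² + R*(-3 + R) (l(R, S) = -5 + (S²*(-5) + (R - 1*3)*R) = -5 + (-5*S² + (R - 3)*R) = -5 + (-5*S² + (-3 + R)*R) = -5 + (-5*S² + R*(-3 + R)) = -5 - 5*S² + R*(-3 + R))
x(q) = -12 - q
√(16984 - 10096) + x(l(4, 6)) = √(16984 - 10096) + (-12 - (-5 + 4² - 5*6² - 3*4)) = √6888 + (-12 - (-5 + 16 - 5*36 - 12)) = 2*√1722 + (-12 - (-5 + 16 - 180 - 12)) = 2*√1722 + (-12 - 1*(-181)) = 2*√1722 + (-12 + 181) = 2*√1722 + 169 = 169 + 2*√1722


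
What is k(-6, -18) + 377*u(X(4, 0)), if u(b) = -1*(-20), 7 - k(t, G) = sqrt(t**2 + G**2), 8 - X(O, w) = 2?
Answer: 7547 - 6*sqrt(10) ≈ 7528.0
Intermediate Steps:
X(O, w) = 6 (X(O, w) = 8 - 1*2 = 8 - 2 = 6)
k(t, G) = 7 - sqrt(G**2 + t**2) (k(t, G) = 7 - sqrt(t**2 + G**2) = 7 - sqrt(G**2 + t**2))
u(b) = 20
k(-6, -18) + 377*u(X(4, 0)) = (7 - sqrt((-18)**2 + (-6)**2)) + 377*20 = (7 - sqrt(324 + 36)) + 7540 = (7 - sqrt(360)) + 7540 = (7 - 6*sqrt(10)) + 7540 = 7547 - 6*sqrt(10)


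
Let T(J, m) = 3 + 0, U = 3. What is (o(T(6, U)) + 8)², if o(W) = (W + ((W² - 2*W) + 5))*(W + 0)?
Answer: 1681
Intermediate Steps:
T(J, m) = 3
o(W) = W*(5 + W² - W) (o(W) = (W + (5 + W² - 2*W))*W = (5 + W² - W)*W = W*(5 + W² - W))
(o(T(6, U)) + 8)² = (3*(5 + 3² - 1*3) + 8)² = (3*(5 + 9 - 3) + 8)² = (3*11 + 8)² = (33 + 8)² = 41² = 1681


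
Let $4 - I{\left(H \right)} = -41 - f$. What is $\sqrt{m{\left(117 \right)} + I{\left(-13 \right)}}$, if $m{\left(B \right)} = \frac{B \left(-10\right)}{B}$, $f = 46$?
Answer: $9$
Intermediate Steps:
$I{\left(H \right)} = 91$ ($I{\left(H \right)} = 4 - \left(-41 - 46\right) = 4 - -87 = 4 + 87 = 91$)
$m{\left(B \right)} = -10$ ($m{\left(B \right)} = \frac{\left(-10\right) B}{B} = -10$)
$\sqrt{m{\left(117 \right)} + I{\left(-13 \right)}} = \sqrt{-10 + 91} = \sqrt{81} = 9$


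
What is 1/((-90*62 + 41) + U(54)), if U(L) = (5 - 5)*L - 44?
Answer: -1/5583 ≈ -0.00017912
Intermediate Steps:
U(L) = -44 (U(L) = 0*L - 44 = 0 - 44 = -44)
1/((-90*62 + 41) + U(54)) = 1/((-90*62 + 41) - 44) = 1/((-5580 + 41) - 44) = 1/(-5539 - 44) = 1/(-5583) = -1/5583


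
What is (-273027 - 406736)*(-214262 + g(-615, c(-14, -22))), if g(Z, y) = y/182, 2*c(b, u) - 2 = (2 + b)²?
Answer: 3786824788599/26 ≈ 1.4565e+11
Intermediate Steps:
c(b, u) = 1 + (2 + b)²/2
g(Z, y) = y/182 (g(Z, y) = y*(1/182) = y/182)
(-273027 - 406736)*(-214262 + g(-615, c(-14, -22))) = (-273027 - 406736)*(-214262 + (1 + (2 - 14)²/2)/182) = -679763*(-214262 + (1 + (½)*(-12)²)/182) = -679763*(-214262 + (1 + (½)*144)/182) = -679763*(-214262 + (1 + 72)/182) = -679763*(-214262 + (1/182)*73) = -679763*(-214262 + 73/182) = -679763*(-38995611/182) = 3786824788599/26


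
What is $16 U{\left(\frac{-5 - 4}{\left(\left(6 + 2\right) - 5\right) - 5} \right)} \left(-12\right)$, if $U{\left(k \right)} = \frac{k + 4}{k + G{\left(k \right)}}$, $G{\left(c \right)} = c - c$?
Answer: $- \frac{1088}{3} \approx -362.67$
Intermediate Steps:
$G{\left(c \right)} = 0$
$U{\left(k \right)} = \frac{4 + k}{k}$ ($U{\left(k \right)} = \frac{k + 4}{k + 0} = \frac{4 + k}{k}$)
$16 U{\left(\frac{-5 - 4}{\left(\left(6 + 2\right) - 5\right) - 5} \right)} \left(-12\right) = 16 \frac{4 + \frac{-5 - 4}{\left(\left(6 + 2\right) - 5\right) - 5}}{\left(-5 - 4\right) \frac{1}{\left(\left(6 + 2\right) - 5\right) - 5}} \left(-12\right) = 16 \frac{4 - \frac{9}{\left(8 - 5\right) - 5}}{\left(-9\right) \frac{1}{\left(8 - 5\right) - 5}} \left(-12\right) = 16 \frac{4 - \frac{9}{3 - 5}}{\left(-9\right) \frac{1}{3 - 5}} \left(-12\right) = 16 \frac{4 - \frac{9}{-2}}{\left(-9\right) \frac{1}{-2}} \left(-12\right) = 16 \frac{4 - - \frac{9}{2}}{\left(-9\right) \left(- \frac{1}{2}\right)} \left(-12\right) = 16 \frac{4 + \frac{9}{2}}{\frac{9}{2}} \left(-12\right) = 16 \cdot \frac{2}{9} \cdot \frac{17}{2} \left(-12\right) = 16 \cdot \frac{17}{9} \left(-12\right) = \frac{272}{9} \left(-12\right) = - \frac{1088}{3}$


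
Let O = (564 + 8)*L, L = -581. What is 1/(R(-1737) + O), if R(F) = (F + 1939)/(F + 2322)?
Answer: -585/194414018 ≈ -3.0090e-6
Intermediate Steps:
R(F) = (1939 + F)/(2322 + F)
O = -332332 (O = (564 + 8)*(-581) = 572*(-581) = -332332)
1/(R(-1737) + O) = 1/((1939 - 1737)/(2322 - 1737) - 332332) = 1/(202/585 - 332332) = 1/(-194414018/585) = -585/194414018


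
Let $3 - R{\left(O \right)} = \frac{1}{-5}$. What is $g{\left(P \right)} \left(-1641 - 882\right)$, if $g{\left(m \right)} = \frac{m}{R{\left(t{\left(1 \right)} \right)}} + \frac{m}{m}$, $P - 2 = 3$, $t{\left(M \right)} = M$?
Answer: $- \frac{103443}{16} \approx -6465.2$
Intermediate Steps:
$P = 5$ ($P = 2 + 3 = 5$)
$R{\left(O \right)} = \frac{16}{5}$ ($R{\left(O \right)} = 3 - \frac{1}{-5} = 3 - - \frac{1}{5} = 3 + \frac{1}{5} = \frac{16}{5}$)
$g{\left(m \right)} = 1 + \frac{5 m}{16}$ ($g{\left(m \right)} = \frac{m}{\frac{16}{5}} + \frac{m}{m} = m \frac{5}{16} + 1 = \frac{5 m}{16} + 1 = 1 + \frac{5 m}{16}$)
$g{\left(P \right)} \left(-1641 - 882\right) = \left(1 + \frac{5}{16} \cdot 5\right) \left(-1641 - 882\right) = \left(1 + \frac{25}{16}\right) \left(-1641 - 882\right) = \frac{41}{16} \left(-2523\right) = - \frac{103443}{16}$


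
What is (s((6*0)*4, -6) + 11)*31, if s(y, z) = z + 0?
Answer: 155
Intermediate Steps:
s(y, z) = z
(s((6*0)*4, -6) + 11)*31 = (-6 + 11)*31 = 5*31 = 155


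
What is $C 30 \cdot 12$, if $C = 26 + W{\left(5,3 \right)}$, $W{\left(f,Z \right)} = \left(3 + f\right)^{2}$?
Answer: $32400$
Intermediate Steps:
$C = 90$ ($C = 26 + \left(3 + 5\right)^{2} = 26 + 8^{2} = 26 + 64 = 90$)
$C 30 \cdot 12 = 90 \cdot 30 \cdot 12 = 2700 \cdot 12 = 32400$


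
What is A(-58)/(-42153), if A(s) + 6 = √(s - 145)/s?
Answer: 2/14051 + I*√203/2444874 ≈ 0.00014234 + 5.8276e-6*I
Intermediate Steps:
A(s) = -6 + √(-145 + s)/s (A(s) = -6 + √(s - 145)/s = -6 + √(-145 + s)/s)
A(-58)/(-42153) = (-6 + √(-145 - 58)/(-58))/(-42153) = (-6 - I*√203/58)*(-1/42153) = 2/14051 + I*√203/2444874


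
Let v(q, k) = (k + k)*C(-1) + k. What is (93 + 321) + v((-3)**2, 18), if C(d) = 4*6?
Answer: 1296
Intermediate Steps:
C(d) = 24
v(q, k) = 49*k (v(q, k) = (k + k)*24 + k = (2*k)*24 + k = 48*k + k = 49*k)
(93 + 321) + v((-3)**2, 18) = (93 + 321) + 49*18 = 414 + 882 = 1296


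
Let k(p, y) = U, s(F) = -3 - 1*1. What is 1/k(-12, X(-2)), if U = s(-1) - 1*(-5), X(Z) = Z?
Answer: 1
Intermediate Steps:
s(F) = -4 (s(F) = -3 - 1 = -4)
U = 1 (U = -4 - 1*(-5) = -4 + 5 = 1)
k(p, y) = 1
1/k(-12, X(-2)) = 1/1 = 1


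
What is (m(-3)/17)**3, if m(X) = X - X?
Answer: 0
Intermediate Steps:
m(X) = 0
(m(-3)/17)**3 = (0/17)**3 = (0*(1/17))**3 = 0**3 = 0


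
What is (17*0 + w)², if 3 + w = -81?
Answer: 7056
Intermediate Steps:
w = -84 (w = -3 - 81 = -84)
(17*0 + w)² = (17*0 - 84)² = (0 - 84)² = (-84)² = 7056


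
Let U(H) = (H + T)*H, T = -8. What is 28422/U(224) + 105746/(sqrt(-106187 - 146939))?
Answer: 1579/2688 - 52873*I*sqrt(253126)/126563 ≈ 0.58743 - 210.18*I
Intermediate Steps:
U(H) = H*(-8 + H) (U(H) = (H - 8)*H = (-8 + H)*H = H*(-8 + H))
28422/U(224) + 105746/(sqrt(-106187 - 146939)) = 28422/((224*(-8 + 224))) + 105746/(sqrt(-106187 - 146939)) = 28422/((224*216)) + 105746/(sqrt(-253126)) = 28422/48384 + 105746/((I*sqrt(253126))) = 28422*(1/48384) + 105746*(-I*sqrt(253126)/253126) = 1579/2688 - 52873*I*sqrt(253126)/126563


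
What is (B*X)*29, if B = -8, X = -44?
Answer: 10208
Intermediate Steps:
(B*X)*29 = -8*(-44)*29 = 352*29 = 10208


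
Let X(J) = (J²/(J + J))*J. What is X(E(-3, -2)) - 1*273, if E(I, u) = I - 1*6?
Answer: -465/2 ≈ -232.50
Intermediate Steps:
E(I, u) = -6 + I (E(I, u) = I - 6 = -6 + I)
X(J) = J²/2 (X(J) = (J²/((2*J)))*J = ((1/(2*J))*J²)*J = (J/2)*J = J²/2)
X(E(-3, -2)) - 1*273 = (-6 - 3)²/2 - 1*273 = (½)*(-9)² - 273 = (½)*81 - 273 = 81/2 - 273 = -465/2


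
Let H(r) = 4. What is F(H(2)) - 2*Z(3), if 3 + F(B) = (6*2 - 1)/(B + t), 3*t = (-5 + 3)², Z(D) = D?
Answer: -111/16 ≈ -6.9375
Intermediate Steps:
t = 4/3 (t = (-5 + 3)²/3 = (⅓)*(-2)² = (⅓)*4 = 4/3 ≈ 1.3333)
F(B) = -3 + 11/(4/3 + B) (F(B) = -3 + (6*2 - 1)/(B + 4/3) = -3 + (12 - 1)/(4/3 + B) = -3 + 11/(4/3 + B))
F(H(2)) - 2*Z(3) = 3*(7 - 3*4)/(4 + 3*4) - 2*3 = 3*(7 - 12)/(4 + 12) - 6 = 3*(-5)/16 - 6 = 3*(1/16)*(-5) - 6 = -15/16 - 6 = -111/16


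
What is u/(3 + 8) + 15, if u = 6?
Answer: 171/11 ≈ 15.545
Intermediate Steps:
u/(3 + 8) + 15 = 6/(3 + 8) + 15 = 6/11 + 15 = 171/11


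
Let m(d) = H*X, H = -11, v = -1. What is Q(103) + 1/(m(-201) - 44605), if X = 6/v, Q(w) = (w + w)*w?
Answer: 945028501/44539 ≈ 21218.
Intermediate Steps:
Q(w) = 2*w**2 (Q(w) = (2*w)*w = 2*w**2)
X = -6 (X = 6/(-1) = 6*(-1) = -6)
m(d) = 66 (m(d) = -11*(-6) = 66)
Q(103) + 1/(m(-201) - 44605) = 2*103**2 + 1/(66 - 44605) = 2*10609 + 1/(-44539) = 21218 - 1/44539 = 945028501/44539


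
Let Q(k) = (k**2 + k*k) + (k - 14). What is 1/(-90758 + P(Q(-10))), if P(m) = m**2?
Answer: -1/59782 ≈ -1.6727e-5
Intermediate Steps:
Q(k) = -14 + k + 2*k**2 (Q(k) = (k**2 + k**2) + (-14 + k) = 2*k**2 + (-14 + k) = -14 + k + 2*k**2)
1/(-90758 + P(Q(-10))) = 1/(-90758 + (-14 - 10 + 2*(-10)**2)**2) = 1/(-90758 + (-14 - 10 + 2*100)**2) = 1/(-90758 + (-14 - 10 + 200)**2) = 1/(-90758 + 176**2) = 1/(-90758 + 30976) = 1/(-59782) = -1/59782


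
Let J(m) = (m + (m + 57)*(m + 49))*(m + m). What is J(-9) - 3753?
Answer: -38151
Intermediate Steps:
J(m) = 2*m*(m + (49 + m)*(57 + m)) (J(m) = (m + (57 + m)*(49 + m))*(2*m) = (m + (49 + m)*(57 + m))*(2*m) = 2*m*(m + (49 + m)*(57 + m)))
J(-9) - 3753 = 2*(-9)*(2793 + (-9)² + 107*(-9)) - 3753 = 2*(-9)*(2793 + 81 - 963) - 3753 = 2*(-9)*1911 - 3753 = -34398 - 3753 = -38151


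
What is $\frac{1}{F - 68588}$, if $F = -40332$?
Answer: $- \frac{1}{108920} \approx -9.1811 \cdot 10^{-6}$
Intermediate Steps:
$\frac{1}{F - 68588} = \frac{1}{-40332 - 68588} = \frac{1}{-108920} = - \frac{1}{108920}$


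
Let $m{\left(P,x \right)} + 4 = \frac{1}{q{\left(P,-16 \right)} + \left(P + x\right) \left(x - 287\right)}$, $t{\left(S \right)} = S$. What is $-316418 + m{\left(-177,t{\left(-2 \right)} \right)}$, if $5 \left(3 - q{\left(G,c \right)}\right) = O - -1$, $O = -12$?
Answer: $- \frac{81852359377}{258681} \approx -3.1642 \cdot 10^{5}$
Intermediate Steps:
$q{\left(G,c \right)} = \frac{26}{5}$ ($q{\left(G,c \right)} = 3 - \frac{-12 - -1}{5} = 3 - \frac{-12 + 1}{5} = 3 - - \frac{11}{5} = 3 + \frac{11}{5} = \frac{26}{5}$)
$m{\left(P,x \right)} = -4 + \frac{1}{\frac{26}{5} + \left(-287 + x\right) \left(P + x\right)}$ ($m{\left(P,x \right)} = -4 + \frac{1}{\frac{26}{5} + \left(P + x\right) \left(x - 287\right)} = -4 + \frac{1}{\frac{26}{5} + \left(P + x\right) \left(-287 + x\right)} = -4 + \frac{1}{\frac{26}{5} + \left(-287 + x\right) \left(P + x\right)}$)
$-316418 + m{\left(-177,t{\left(-2 \right)} \right)} = -316418 + \frac{-99 - 20 \left(-2\right)^{2} + 5740 \left(-177\right) + 5740 \left(-2\right) - \left(-3540\right) \left(-2\right)}{26 - -253995 - -2870 + 5 \left(-2\right)^{2} + 5 \left(-177\right) \left(-2\right)} = -316418 + \frac{-99 - 80 - 1015980 - 11480 - 7080}{26 + 253995 + 2870 + 5 \cdot 4 + 1770} = -316418 + \frac{-99 - 80 - 1015980 - 11480 - 7080}{26 + 253995 + 2870 + 20 + 1770} = -316418 + \frac{1}{258681} \left(-1034719\right) = -316418 - \frac{1034719}{258681} = - \frac{81852359377}{258681}$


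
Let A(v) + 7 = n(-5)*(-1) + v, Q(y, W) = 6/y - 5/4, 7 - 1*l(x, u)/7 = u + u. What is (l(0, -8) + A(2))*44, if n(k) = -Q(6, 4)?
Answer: 6853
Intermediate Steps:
l(x, u) = 49 - 14*u (l(x, u) = 49 - 7*(u + u) = 49 - 14*u)
Q(y, W) = -5/4 + 6/y (Q(y, W) = 6/y - 5*1/4 = 6/y - 5/4 = -5/4 + 6/y)
n(k) = 1/4 (n(k) = -(-5/4 + 6/6) = -(-5/4 + 6*(1/6)) = -(-5/4 + 1) = -1*(-1/4) = 1/4)
A(v) = -29/4 + v (A(v) = -7 + ((1/4)*(-1) + v) = -7 + (-1/4 + v) = -29/4 + v)
(l(0, -8) + A(2))*44 = ((49 - 14*(-8)) + (-29/4 + 2))*44 = ((49 + 112) - 21/4)*44 = (161 - 21/4)*44 = (623/4)*44 = 6853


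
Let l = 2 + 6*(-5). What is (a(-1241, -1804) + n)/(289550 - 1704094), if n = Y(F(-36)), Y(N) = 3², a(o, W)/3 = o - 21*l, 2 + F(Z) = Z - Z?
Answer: 975/707272 ≈ 0.0013785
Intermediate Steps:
l = -28 (l = 2 - 30 = -28)
F(Z) = -2 (F(Z) = -2 + (Z - Z) = -2 + 0 = -2)
a(o, W) = 1764 + 3*o (a(o, W) = 3*(o - 21*(-28)) = 3*(o + 588) = 3*(588 + o) = 1764 + 3*o)
Y(N) = 9
n = 9
(a(-1241, -1804) + n)/(289550 - 1704094) = ((1764 + 3*(-1241)) + 9)/(289550 - 1704094) = ((1764 - 3723) + 9)/(-1414544) = (-1959 + 9)*(-1/1414544) = -1950*(-1/1414544) = 975/707272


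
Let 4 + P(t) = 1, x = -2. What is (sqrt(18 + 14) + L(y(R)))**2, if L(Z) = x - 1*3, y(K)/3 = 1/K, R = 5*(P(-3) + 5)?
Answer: 57 - 40*sqrt(2) ≈ 0.43146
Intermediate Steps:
P(t) = -3 (P(t) = -4 + 1 = -3)
R = 10 (R = 5*(-3 + 5) = 5*2 = 10)
y(K) = 3/K
L(Z) = -5 (L(Z) = -2 - 1*3 = -2 - 3 = -5)
(sqrt(18 + 14) + L(y(R)))**2 = (sqrt(18 + 14) - 5)**2 = (sqrt(32) - 5)**2 = (4*sqrt(2) - 5)**2 = (-5 + 4*sqrt(2))**2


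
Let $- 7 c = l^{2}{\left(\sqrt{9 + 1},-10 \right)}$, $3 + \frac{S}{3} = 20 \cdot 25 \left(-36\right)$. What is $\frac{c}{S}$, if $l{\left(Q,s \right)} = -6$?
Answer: $\frac{4}{42007} \approx 9.5222 \cdot 10^{-5}$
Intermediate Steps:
$S = -54009$ ($S = -9 + 3 \cdot 20 \cdot 25 \left(-36\right) = -9 + 3 \cdot 500 \left(-36\right) = -9 + 3 \left(-18000\right) = -9 - 54000 = -54009$)
$c = - \frac{36}{7}$ ($c = - \frac{\left(-6\right)^{2}}{7} = \left(- \frac{1}{7}\right) 36 = - \frac{36}{7} \approx -5.1429$)
$\frac{c}{S} = - \frac{36}{7 \left(-54009\right)} = \left(- \frac{36}{7}\right) \left(- \frac{1}{54009}\right) = \frac{4}{42007}$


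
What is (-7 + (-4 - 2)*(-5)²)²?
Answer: 24649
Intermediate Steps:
(-7 + (-4 - 2)*(-5)²)² = (-7 - 6*25)² = (-7 - 150)² = (-157)² = 24649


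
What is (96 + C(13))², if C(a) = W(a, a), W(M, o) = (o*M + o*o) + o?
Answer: 199809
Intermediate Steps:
W(M, o) = o + o² + M*o (W(M, o) = (M*o + o²) + o = (o² + M*o) + o = o + o² + M*o)
C(a) = a*(1 + 2*a) (C(a) = a*(1 + a + a) = a*(1 + 2*a))
(96 + C(13))² = (96 + 13*(1 + 2*13))² = (96 + 13*(1 + 26))² = (96 + 13*27)² = (96 + 351)² = 447² = 199809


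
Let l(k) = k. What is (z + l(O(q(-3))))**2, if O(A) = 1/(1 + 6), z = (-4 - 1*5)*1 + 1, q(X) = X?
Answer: 3025/49 ≈ 61.735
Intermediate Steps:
z = -8 (z = (-4 - 5)*1 + 1 = -9*1 + 1 = -9 + 1 = -8)
O(A) = 1/7
(z + l(O(q(-3))))**2 = (-8 + 1/7)**2 = (-55/7)**2 = 3025/49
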